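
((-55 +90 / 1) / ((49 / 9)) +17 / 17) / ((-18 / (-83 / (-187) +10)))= -806 / 187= -4.31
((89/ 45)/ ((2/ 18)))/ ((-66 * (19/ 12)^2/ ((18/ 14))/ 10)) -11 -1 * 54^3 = -4377371023/ 27797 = -157476.38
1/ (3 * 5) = 0.07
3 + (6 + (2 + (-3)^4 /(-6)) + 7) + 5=19 /2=9.50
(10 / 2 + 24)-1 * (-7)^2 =-20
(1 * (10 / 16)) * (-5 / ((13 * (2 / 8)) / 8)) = -7.69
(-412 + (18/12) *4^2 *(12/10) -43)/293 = -2131/1465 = -1.45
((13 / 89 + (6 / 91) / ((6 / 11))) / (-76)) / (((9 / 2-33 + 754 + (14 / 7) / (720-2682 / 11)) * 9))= -314571 / 584777191271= -0.00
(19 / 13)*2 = 38 / 13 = 2.92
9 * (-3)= -27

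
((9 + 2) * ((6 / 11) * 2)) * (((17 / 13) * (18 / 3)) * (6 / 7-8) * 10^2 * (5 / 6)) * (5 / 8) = -3187500 / 91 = -35027.47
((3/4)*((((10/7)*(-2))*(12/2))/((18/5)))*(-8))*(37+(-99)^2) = 1967600/7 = 281085.71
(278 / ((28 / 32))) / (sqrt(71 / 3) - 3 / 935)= 4678740 / 108622409 + 486069100 * sqrt(213) / 108622409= 65.35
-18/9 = -2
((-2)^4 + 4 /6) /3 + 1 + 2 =77 /9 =8.56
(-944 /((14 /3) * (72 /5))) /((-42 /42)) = 295 /21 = 14.05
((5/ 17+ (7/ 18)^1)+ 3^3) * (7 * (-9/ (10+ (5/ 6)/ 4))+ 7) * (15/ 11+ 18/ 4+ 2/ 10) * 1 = 163854553/ 1178100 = 139.08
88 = 88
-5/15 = -1/3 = -0.33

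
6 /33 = 2 /11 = 0.18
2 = 2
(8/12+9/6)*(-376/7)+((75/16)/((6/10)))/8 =-310207/2688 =-115.40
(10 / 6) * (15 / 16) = 25 / 16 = 1.56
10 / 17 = 0.59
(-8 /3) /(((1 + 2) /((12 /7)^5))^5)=-10468720619376572066955264 /1341068619663964900807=-7806.25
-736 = -736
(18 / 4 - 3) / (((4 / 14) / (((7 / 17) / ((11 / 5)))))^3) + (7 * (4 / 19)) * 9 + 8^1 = 43107657317 / 1987917712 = 21.68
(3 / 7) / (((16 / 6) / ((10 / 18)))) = 5 / 56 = 0.09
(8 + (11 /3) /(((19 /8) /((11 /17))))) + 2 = 10658 /969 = 11.00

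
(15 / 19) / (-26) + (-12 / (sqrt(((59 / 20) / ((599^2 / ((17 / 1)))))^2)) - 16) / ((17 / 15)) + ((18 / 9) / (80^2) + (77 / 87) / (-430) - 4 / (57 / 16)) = -3820131680100650503 / 50417870006400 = -75769.40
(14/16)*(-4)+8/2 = 1/2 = 0.50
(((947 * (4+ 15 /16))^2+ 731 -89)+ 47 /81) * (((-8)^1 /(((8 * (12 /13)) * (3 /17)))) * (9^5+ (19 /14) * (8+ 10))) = -7928826049889.33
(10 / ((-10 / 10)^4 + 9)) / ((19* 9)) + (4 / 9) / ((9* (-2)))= -0.02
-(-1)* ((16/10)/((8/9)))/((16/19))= 171/80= 2.14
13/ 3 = 4.33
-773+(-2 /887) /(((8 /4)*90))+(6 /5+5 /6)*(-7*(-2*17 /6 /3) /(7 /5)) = -753.80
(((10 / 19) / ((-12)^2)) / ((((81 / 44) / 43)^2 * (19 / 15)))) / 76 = 5593225 / 270011394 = 0.02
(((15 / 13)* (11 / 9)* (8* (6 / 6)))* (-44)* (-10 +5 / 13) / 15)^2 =234256000000 / 2313441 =101258.69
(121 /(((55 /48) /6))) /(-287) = -3168 /1435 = -2.21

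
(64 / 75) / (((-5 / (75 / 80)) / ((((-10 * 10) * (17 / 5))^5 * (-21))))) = -15266302464000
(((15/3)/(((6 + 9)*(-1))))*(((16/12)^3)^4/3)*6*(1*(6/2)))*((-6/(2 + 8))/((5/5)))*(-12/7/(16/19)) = -159383552/2066715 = -77.12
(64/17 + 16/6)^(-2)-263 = -28291991/107584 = -262.98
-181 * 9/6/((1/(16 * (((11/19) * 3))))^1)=-143352/19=-7544.84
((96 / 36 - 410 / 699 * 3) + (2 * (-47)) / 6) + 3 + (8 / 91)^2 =-22675028 / 1929473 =-11.75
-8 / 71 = -0.11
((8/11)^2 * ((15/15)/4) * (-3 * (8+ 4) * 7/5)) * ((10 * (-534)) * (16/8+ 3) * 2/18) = 2392320/121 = 19771.24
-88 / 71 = -1.24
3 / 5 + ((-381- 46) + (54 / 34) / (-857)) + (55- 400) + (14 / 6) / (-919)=-154923971291 / 200833665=-771.40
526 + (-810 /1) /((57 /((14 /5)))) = 9238 /19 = 486.21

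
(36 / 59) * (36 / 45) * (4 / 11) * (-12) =-2.13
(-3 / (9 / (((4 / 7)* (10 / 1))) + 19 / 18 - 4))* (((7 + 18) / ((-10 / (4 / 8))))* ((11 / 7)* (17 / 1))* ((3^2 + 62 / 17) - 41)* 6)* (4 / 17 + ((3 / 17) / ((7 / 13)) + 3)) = 18209188800 / 410669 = 44340.31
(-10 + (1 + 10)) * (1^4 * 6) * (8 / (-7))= -48 / 7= -6.86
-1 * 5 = -5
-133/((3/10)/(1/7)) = -63.33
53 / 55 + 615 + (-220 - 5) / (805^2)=878151143 / 1425655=615.96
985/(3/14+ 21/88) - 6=605086/279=2168.77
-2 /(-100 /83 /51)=4233 /50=84.66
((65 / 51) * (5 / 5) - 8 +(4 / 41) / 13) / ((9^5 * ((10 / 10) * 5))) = -36523 / 1605128967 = -0.00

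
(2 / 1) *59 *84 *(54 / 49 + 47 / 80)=1172271 / 70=16746.73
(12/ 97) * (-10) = -120/ 97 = -1.24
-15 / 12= -5 / 4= -1.25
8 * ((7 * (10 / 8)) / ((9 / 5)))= 350 / 9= 38.89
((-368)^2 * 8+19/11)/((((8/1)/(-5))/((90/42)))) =-893799825/616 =-1450973.74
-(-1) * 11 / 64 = 11 / 64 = 0.17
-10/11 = -0.91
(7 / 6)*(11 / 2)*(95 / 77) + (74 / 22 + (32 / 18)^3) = 542051 / 32076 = 16.90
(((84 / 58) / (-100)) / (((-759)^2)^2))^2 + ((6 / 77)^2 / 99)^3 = 0.00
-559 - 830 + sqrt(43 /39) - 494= -1883 + sqrt(1677) /39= -1881.95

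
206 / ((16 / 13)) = 1339 / 8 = 167.38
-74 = -74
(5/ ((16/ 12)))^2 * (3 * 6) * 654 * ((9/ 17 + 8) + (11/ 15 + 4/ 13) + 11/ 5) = 1722493755/ 884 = 1948522.35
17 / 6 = 2.83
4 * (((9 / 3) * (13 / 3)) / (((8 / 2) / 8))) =104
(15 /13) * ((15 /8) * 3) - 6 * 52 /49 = 627 /5096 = 0.12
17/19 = 0.89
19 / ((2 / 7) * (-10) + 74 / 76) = -5054 / 501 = -10.09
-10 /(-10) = 1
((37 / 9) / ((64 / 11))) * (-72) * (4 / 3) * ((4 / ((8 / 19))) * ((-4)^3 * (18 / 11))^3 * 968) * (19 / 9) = 1512629600256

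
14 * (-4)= -56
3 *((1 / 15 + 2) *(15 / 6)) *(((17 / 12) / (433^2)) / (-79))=-527 / 355479144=-0.00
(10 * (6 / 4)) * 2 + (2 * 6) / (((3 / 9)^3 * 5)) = 474 / 5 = 94.80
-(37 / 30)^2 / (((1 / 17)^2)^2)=-114340249 / 900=-127044.72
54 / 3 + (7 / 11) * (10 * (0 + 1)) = 268 / 11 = 24.36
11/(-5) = -11/5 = -2.20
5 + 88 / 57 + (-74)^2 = 312505 / 57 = 5482.54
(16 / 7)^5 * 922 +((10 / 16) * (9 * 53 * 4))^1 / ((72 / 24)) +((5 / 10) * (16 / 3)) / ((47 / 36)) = 91509205267 / 1579858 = 57922.42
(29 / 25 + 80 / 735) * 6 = 9326 / 1225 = 7.61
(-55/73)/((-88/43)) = 215/584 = 0.37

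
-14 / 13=-1.08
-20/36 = -5/9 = -0.56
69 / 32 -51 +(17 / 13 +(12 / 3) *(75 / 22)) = -155125 / 4576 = -33.90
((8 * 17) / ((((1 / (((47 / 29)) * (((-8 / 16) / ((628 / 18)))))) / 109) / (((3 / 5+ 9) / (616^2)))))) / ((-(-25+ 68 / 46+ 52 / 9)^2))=100757580993 / 3641840802406730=0.00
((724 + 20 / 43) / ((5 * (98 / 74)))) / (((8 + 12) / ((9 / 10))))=1296702 / 263375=4.92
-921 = -921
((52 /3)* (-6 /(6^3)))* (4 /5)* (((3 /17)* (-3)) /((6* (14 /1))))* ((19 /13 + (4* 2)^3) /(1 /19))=8455 /357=23.68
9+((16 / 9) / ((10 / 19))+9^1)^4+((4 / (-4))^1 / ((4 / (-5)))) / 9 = 385167668629 / 16402500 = 23482.25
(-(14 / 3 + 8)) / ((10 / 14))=-266 / 15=-17.73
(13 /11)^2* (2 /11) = 338 /1331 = 0.25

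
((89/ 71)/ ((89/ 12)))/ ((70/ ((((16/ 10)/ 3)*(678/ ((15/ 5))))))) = 3616/ 12425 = 0.29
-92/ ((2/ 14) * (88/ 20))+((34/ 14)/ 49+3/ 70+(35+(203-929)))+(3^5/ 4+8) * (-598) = -41949.77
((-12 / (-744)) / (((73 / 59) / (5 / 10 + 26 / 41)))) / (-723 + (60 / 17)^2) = -17051 / 819471428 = -0.00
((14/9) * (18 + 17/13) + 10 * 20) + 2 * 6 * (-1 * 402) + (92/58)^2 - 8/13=-451845434/98397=-4592.07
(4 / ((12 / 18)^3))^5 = 14348907 / 32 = 448403.34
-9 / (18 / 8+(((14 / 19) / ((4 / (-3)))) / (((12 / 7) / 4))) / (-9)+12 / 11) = -67716 / 26215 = -2.58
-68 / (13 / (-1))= 68 / 13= 5.23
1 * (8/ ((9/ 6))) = 16/ 3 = 5.33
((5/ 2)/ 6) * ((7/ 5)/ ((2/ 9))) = 21/ 8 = 2.62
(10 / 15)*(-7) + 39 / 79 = -989 / 237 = -4.17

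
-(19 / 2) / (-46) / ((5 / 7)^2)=931 / 2300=0.40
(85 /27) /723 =85 /19521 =0.00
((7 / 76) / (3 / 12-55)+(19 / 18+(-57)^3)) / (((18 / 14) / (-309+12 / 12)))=4984135292906 / 112347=44363759.54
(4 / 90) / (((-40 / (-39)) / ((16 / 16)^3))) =13 / 300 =0.04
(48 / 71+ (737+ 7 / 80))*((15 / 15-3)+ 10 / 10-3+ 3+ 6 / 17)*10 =-4773.76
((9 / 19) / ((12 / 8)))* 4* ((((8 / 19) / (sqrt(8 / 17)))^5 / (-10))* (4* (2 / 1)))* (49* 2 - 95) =-10653696* sqrt(34) / 235229405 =-0.26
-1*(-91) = 91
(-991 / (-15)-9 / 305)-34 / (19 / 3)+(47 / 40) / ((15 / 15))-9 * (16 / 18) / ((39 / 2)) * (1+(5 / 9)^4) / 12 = 2199540791693 / 35587651320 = 61.81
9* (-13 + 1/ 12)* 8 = -930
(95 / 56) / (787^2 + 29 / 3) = 285 / 104055616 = 0.00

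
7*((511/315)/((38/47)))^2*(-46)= -1895253521/1462050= -1296.30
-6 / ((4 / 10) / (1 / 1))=-15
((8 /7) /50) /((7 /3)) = 12 /1225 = 0.01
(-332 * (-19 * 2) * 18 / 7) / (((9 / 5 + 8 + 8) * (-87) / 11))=-230.44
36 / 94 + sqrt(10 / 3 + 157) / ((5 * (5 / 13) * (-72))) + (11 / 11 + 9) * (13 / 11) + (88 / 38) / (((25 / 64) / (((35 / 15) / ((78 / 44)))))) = 574771388 / 28732275-13 * sqrt(1443) / 5400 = 19.91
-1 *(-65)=65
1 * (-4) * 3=-12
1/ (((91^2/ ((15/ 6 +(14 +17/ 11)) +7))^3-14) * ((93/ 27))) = 501852453/ 62482251022129358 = 0.00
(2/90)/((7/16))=16/315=0.05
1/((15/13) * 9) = 13/135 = 0.10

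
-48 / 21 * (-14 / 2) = 16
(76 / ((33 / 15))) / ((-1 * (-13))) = 380 / 143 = 2.66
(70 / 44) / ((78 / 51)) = 595 / 572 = 1.04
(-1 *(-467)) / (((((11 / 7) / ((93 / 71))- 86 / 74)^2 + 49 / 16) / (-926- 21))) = -4105369651306896 / 28442070337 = -144341.45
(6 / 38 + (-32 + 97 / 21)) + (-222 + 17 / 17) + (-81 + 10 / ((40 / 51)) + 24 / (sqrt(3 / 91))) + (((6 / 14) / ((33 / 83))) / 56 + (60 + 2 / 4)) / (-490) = -38129041523 / 120434160 + 8 * sqrt(273) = -184.41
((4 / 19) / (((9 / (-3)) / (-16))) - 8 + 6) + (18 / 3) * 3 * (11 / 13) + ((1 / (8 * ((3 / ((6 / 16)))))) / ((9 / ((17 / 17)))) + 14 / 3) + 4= 3275383 / 142272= 23.02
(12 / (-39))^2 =16 / 169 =0.09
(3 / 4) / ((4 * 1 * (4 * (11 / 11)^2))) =3 / 64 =0.05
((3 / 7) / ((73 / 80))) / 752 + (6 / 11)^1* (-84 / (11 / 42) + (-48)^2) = 3143731047 / 2906057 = 1081.79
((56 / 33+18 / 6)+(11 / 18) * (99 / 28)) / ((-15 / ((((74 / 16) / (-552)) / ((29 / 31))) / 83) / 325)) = 1416545 / 88349184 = 0.02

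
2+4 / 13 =30 / 13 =2.31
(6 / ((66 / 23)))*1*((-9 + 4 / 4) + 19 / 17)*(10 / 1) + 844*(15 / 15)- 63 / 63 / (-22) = 261853 / 374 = 700.14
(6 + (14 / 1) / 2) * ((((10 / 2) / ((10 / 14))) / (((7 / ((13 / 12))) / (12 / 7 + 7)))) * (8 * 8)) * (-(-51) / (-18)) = -1402024 / 63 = -22254.35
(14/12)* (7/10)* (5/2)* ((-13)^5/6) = -18193357/144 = -126342.76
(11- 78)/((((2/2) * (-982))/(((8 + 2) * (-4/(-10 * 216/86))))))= 0.11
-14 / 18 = -7 / 9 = -0.78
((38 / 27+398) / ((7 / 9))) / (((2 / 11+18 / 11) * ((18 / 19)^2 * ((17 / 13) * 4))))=17396951 / 289170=60.16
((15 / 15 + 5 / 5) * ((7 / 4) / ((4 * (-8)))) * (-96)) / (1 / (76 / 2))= 399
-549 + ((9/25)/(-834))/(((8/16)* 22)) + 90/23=-958453719/1758350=-545.09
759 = 759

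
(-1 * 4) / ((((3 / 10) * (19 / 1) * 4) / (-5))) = 0.88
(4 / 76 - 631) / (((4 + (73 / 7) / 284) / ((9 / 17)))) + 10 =-72.75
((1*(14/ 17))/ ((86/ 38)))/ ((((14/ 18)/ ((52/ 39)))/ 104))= 47424/ 731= 64.88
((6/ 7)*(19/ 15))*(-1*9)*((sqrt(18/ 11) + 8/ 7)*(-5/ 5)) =2736/ 245 + 1026*sqrt(22)/ 385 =23.67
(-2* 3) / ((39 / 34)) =-68 / 13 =-5.23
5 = 5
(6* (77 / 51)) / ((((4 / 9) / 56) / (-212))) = -4113648 / 17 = -241979.29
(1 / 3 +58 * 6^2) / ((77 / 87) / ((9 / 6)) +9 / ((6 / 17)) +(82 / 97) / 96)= 80.02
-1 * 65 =-65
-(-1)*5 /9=5 /9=0.56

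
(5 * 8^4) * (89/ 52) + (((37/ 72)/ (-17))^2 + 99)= 684617009989/ 19476288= 35151.31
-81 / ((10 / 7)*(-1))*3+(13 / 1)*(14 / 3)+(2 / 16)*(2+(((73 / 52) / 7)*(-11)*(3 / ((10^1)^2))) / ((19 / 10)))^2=26546167454803 / 114794534400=231.25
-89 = -89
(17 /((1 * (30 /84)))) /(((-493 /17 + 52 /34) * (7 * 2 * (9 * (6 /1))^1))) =-289 /126090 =-0.00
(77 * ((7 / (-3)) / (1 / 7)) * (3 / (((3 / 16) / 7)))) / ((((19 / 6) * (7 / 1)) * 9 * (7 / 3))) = -17248 / 57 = -302.60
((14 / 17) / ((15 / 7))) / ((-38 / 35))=-343 / 969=-0.35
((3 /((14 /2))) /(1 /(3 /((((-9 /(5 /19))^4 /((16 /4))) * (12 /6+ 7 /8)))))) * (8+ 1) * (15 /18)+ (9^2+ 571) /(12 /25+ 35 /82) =718.99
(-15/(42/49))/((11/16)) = -280/11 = -25.45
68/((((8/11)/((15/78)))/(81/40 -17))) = -112013/416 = -269.26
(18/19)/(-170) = -0.01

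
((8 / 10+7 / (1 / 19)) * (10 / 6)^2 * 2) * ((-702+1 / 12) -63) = -10234585 / 18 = -568588.06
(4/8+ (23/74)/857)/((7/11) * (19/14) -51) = -349052/34975027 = -0.01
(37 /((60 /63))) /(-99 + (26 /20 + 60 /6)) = -777 /1754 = -0.44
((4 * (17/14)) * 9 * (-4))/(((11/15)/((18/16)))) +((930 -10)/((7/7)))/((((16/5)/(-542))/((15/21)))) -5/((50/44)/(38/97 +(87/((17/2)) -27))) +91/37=-374153221559/3355715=-111497.32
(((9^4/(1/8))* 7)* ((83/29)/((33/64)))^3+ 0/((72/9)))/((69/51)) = 34675075955294208/746620457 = 46442708.11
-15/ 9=-5/ 3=-1.67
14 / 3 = 4.67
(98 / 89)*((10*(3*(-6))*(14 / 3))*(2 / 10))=-16464 / 89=-184.99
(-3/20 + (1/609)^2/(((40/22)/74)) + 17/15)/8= 7294807/59340960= 0.12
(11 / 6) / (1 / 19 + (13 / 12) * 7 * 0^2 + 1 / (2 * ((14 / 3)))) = 2926 / 255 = 11.47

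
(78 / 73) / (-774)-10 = -10.00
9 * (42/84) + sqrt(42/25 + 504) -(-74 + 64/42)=7 * sqrt(258)/5 + 3233/42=99.46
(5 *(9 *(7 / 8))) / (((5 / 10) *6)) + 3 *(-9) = -111 / 8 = -13.88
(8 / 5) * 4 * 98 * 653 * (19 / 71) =38908352 / 355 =109600.99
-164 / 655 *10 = -2.50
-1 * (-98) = 98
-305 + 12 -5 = -298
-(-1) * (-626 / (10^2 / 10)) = -313 / 5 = -62.60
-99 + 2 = -97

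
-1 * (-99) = 99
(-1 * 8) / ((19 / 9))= -72 / 19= -3.79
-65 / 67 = -0.97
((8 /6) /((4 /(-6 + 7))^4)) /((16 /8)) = 0.00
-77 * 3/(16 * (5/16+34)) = -77/183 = -0.42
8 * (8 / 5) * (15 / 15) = 12.80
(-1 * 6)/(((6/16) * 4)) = -4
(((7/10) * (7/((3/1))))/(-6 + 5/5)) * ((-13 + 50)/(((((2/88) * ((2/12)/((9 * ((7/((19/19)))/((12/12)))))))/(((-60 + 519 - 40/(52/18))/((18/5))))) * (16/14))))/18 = -628344101/520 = -1208354.04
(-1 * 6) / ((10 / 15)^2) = -27 / 2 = -13.50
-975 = -975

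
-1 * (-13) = 13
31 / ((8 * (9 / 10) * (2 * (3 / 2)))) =155 / 108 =1.44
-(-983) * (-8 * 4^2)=-125824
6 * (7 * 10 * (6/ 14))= 180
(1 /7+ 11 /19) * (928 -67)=11808 /19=621.47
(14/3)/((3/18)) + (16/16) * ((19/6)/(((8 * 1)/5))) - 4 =1247/48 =25.98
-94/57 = -1.65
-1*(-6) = 6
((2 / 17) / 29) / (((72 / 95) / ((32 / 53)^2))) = 24320 / 12463533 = 0.00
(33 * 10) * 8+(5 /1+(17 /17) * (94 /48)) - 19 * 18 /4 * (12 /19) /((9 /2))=63239 /24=2634.96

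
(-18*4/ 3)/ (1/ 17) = -408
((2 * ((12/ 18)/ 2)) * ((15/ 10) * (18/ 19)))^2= 324/ 361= 0.90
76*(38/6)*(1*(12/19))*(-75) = -22800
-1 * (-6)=6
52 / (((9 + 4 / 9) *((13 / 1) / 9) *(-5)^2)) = 324 / 2125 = 0.15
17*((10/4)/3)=85/6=14.17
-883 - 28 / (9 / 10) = -8227 / 9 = -914.11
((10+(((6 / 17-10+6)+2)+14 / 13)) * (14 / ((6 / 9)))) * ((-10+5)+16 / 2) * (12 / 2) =787752 / 221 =3564.49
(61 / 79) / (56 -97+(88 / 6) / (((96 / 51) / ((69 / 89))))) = -43432 / 1966389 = -0.02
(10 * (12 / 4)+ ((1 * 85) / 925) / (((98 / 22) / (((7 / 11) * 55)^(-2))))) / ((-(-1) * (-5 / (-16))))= 5330222992 / 55523125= 96.00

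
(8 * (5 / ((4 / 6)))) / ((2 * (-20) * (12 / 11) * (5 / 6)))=-33 / 20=-1.65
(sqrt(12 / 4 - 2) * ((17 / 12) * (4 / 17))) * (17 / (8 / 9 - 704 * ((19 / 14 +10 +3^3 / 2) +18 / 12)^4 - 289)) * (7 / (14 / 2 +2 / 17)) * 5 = -72858345 / 888354668823589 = -0.00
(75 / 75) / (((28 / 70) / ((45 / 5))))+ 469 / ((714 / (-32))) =151 / 102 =1.48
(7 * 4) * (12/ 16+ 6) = 189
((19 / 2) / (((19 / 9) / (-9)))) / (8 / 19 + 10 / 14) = -35.67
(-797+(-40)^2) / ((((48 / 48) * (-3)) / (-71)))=57013 / 3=19004.33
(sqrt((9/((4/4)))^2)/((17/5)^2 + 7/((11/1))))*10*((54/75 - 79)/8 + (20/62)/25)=-232485/3224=-72.11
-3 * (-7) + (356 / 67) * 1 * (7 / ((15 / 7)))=38549 / 1005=38.36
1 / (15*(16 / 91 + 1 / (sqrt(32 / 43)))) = -46592 / 5218365 + 33124*sqrt(86) / 5218365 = 0.05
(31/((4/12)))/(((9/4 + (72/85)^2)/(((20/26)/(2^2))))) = 2239750/371631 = 6.03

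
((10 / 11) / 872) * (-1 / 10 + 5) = 49 / 9592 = 0.01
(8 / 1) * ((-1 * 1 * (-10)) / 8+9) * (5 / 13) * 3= 1230 / 13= 94.62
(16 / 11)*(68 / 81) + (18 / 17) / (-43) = 1.20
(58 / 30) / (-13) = -29 / 195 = -0.15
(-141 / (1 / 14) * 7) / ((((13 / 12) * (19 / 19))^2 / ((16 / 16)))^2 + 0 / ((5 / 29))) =-286530048 / 28561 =-10032.21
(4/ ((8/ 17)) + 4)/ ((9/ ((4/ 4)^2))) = 25/ 18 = 1.39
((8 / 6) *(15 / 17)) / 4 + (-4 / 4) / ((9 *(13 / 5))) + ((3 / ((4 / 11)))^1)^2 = 2174021 / 31824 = 68.31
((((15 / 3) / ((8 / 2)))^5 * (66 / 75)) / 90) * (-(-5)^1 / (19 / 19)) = 1375 / 9216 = 0.15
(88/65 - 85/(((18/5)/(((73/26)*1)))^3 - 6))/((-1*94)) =-285319703209/1156375654980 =-0.25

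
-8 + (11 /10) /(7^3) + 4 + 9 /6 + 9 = 11153 /1715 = 6.50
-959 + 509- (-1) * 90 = -360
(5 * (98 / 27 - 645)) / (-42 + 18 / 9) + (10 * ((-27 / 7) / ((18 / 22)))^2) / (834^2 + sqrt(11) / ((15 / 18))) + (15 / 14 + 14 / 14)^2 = 300341347309836883 / 3555916396033176 - 9075 * sqrt(11) / 16462575907561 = 84.46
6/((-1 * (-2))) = 3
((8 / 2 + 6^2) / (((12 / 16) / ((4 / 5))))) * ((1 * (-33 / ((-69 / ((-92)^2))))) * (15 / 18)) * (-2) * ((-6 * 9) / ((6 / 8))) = 20725760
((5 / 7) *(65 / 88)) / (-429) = -25 / 20328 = -0.00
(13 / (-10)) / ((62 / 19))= -247 / 620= -0.40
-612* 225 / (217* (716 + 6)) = -68850 / 78337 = -0.88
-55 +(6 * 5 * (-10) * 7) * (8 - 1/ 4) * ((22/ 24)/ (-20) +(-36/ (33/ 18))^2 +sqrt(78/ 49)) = -12147884745/ 1936 - 2325 * sqrt(78) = -6295267.70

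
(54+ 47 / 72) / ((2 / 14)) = 27545 / 72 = 382.57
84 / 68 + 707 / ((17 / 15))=10626 / 17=625.06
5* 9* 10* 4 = 1800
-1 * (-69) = 69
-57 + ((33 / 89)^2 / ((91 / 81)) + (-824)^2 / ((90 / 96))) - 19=7829793511171 / 10812165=724165.19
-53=-53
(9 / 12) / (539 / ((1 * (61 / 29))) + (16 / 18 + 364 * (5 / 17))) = 27999 / 13596076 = 0.00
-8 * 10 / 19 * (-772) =61760 / 19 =3250.53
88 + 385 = 473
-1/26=-0.04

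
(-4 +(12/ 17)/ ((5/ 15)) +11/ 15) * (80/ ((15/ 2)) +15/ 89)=-847649/ 68085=-12.45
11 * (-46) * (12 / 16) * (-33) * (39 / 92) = 42471 / 8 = 5308.88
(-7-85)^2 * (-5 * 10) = -423200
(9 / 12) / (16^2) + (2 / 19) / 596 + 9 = 26099501 / 2898944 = 9.00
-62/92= -0.67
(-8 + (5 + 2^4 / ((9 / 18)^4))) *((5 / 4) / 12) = 1265 / 48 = 26.35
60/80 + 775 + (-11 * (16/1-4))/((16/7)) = 718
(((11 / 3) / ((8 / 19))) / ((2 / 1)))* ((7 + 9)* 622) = 129998 / 3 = 43332.67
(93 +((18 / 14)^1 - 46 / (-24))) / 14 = 8081 / 1176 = 6.87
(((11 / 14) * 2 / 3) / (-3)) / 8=-11 / 504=-0.02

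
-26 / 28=-0.93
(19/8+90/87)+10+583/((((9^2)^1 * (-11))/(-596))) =7580407/18792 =403.38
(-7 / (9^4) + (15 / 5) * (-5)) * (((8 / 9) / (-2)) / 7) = 393688 / 413343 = 0.95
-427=-427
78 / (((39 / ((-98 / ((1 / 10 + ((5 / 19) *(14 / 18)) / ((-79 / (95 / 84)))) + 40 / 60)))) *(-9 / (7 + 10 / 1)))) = 15793680 / 32581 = 484.75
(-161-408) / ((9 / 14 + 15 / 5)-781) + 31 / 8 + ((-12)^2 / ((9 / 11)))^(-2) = 4.61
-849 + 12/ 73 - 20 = -63425/ 73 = -868.84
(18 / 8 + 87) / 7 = 51 / 4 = 12.75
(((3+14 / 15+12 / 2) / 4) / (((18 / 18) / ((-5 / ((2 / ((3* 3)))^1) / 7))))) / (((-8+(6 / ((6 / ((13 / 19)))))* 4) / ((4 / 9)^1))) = 2831 / 4200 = 0.67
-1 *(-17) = 17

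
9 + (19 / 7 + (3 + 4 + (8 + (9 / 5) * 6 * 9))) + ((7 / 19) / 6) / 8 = 3955589 / 31920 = 123.92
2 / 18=1 / 9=0.11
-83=-83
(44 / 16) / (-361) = -11 / 1444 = -0.01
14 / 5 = 2.80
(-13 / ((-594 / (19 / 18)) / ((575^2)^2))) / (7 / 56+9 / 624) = 18112346545.76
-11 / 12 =-0.92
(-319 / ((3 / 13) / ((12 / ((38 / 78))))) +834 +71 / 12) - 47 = -7582399 / 228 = -33256.14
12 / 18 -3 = -7 / 3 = -2.33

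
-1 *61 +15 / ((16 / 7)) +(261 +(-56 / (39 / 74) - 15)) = 53231 / 624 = 85.31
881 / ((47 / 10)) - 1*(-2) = 8904 / 47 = 189.45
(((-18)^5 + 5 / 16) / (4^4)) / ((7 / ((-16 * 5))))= 151165415 / 1792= 84355.70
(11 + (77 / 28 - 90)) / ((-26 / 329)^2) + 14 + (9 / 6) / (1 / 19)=-32898585 / 2704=-12166.64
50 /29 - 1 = 0.72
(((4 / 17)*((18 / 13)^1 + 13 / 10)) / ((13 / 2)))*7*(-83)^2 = 67319308 / 14365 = 4686.34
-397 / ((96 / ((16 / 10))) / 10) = -397 / 6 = -66.17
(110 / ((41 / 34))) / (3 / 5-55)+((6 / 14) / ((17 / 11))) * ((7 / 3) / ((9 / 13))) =-18623 / 25092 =-0.74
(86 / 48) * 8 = 43 / 3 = 14.33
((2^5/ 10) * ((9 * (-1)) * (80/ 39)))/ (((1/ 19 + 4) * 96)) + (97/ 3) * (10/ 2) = 485029/ 3003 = 161.51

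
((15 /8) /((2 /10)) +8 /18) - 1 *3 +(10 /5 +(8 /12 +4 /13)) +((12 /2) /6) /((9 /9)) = 10103 /936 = 10.79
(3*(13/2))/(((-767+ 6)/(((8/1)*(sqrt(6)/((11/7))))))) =-1092*sqrt(6)/8371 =-0.32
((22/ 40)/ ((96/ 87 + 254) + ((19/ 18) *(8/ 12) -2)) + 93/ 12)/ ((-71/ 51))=-785703909/ 141099010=-5.57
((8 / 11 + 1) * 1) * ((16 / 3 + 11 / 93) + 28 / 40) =36233 / 3410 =10.63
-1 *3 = -3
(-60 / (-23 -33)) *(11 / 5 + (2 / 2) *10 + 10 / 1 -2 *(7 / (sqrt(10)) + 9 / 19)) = 6057 / 266 -3 *sqrt(10) / 2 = 18.03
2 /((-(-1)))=2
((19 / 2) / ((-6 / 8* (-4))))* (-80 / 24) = -95 / 9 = -10.56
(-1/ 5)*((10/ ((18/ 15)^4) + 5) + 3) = -8309/ 3240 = -2.56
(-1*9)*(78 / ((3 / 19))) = -4446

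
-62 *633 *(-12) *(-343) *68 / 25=-10984484448 / 25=-439379377.92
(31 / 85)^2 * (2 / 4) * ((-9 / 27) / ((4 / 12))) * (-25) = 961 / 578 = 1.66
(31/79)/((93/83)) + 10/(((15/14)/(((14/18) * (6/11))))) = 33707/7821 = 4.31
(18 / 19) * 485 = 8730 / 19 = 459.47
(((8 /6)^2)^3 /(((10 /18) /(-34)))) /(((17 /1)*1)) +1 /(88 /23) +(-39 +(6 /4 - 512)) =-20295761 /35640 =-569.47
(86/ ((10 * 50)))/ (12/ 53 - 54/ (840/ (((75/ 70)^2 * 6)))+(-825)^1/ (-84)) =3126788/ 174610375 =0.02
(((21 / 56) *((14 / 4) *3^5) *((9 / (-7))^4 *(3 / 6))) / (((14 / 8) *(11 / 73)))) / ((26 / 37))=12918799269 / 5493488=2351.66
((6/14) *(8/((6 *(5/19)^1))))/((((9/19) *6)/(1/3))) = 722/2835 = 0.25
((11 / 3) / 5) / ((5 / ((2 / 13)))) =22 / 975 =0.02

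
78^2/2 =3042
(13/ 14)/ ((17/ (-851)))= -11063/ 238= -46.48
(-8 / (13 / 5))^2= 1600 / 169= 9.47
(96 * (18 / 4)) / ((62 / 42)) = 9072 / 31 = 292.65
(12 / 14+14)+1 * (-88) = -512 / 7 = -73.14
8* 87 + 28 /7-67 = 633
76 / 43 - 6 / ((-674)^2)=17262359 / 9766934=1.77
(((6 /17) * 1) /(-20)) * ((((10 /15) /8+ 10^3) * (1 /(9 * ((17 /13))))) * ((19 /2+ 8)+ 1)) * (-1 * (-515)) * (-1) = 594565543 /41616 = 14286.95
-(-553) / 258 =553 / 258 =2.14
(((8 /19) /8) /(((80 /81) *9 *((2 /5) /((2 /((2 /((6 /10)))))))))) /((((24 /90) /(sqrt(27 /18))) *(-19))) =-0.00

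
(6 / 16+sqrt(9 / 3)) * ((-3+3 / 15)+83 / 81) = -719 * sqrt(3) / 405 -719 / 1080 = -3.74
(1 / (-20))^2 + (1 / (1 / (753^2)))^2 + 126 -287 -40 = 128599682352001 / 400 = 321499205880.00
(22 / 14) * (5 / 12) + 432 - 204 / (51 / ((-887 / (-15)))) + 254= 63017 / 140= 450.12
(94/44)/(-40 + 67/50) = -1175/21263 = -0.06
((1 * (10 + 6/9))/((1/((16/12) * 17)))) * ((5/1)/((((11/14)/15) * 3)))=761600/99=7692.93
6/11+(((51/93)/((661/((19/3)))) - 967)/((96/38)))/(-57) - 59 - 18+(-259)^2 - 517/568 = 231638011346795/3456749736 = 67010.35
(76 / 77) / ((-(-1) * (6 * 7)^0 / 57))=4332 / 77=56.26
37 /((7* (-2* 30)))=-37 /420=-0.09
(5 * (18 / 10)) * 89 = 801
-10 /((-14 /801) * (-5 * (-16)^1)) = 7.15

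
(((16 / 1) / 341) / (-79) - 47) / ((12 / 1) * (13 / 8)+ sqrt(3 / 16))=-131679496 / 54605353+ 5064596 * sqrt(3) / 163816059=-2.36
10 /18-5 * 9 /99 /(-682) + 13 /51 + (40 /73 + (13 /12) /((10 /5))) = 637049405 /335159352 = 1.90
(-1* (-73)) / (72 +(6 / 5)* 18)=365 / 468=0.78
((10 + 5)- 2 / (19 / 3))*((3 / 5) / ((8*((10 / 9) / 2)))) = 7533 / 3800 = 1.98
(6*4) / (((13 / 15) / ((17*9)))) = 55080 / 13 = 4236.92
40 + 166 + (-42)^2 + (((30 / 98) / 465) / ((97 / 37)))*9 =1970.00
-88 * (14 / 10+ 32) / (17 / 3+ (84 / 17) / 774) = -976616 / 1885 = -518.10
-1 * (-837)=837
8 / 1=8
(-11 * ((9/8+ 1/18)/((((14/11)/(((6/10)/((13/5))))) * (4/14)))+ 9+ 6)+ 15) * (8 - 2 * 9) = 987425/624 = 1582.41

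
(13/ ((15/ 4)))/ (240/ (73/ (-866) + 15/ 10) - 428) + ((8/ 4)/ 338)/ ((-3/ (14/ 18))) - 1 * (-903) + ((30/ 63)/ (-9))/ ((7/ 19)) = 3075392086603/ 3406347945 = 902.84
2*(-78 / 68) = -39 / 17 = -2.29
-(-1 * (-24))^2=-576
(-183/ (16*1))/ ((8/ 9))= -1647/ 128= -12.87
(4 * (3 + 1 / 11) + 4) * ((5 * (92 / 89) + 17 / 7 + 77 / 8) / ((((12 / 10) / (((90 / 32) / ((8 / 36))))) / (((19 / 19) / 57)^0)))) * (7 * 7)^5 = 105211462651666875 / 125312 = 839596069424.05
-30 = -30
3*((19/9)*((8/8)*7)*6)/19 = 14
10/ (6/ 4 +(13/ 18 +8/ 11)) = 495/ 146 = 3.39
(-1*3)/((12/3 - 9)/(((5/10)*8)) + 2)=-4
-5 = -5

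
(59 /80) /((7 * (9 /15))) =59 /336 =0.18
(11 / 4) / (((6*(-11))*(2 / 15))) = -5 / 16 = -0.31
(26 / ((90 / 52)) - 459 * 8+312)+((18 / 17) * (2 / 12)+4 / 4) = -2558008 / 765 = -3343.80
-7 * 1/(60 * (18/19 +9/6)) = -0.05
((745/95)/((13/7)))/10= 1043/2470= 0.42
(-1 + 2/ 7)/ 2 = -5/ 14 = -0.36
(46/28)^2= 529/196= 2.70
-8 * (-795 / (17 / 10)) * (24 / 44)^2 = 2289600 / 2057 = 1113.08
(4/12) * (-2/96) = -1/144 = -0.01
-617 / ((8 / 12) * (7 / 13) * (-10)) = 24063 / 140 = 171.88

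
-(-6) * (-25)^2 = 3750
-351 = -351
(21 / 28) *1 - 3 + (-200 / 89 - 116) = -120.50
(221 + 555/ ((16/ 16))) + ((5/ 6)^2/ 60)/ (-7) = 2346619/ 3024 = 776.00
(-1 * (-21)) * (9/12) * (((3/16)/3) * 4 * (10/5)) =63/8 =7.88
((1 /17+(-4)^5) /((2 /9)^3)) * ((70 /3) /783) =-5483205 /1972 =-2780.53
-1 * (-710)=710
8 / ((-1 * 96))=-1 / 12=-0.08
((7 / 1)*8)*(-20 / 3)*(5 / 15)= -1120 / 9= -124.44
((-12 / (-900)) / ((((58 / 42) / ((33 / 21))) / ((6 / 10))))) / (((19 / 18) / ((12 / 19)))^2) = 1539648 / 472413625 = 0.00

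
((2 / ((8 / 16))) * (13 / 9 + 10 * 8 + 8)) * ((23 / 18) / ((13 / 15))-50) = -6093850 / 351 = -17361.40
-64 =-64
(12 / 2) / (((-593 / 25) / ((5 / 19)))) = -750 / 11267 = -0.07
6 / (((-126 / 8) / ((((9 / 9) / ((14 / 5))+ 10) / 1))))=-580 / 147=-3.95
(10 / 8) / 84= 5 / 336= 0.01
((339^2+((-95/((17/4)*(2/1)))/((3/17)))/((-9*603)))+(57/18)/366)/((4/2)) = 456531108175/7945128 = 57460.51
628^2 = 394384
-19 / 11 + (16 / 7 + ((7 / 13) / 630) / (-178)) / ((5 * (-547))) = -75792269983 / 43858514700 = -1.73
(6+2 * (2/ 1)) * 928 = 9280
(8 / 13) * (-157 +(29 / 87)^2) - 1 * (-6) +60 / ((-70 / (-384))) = 238.60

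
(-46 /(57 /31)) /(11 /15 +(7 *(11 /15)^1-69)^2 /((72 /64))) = -962550 /139528343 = -0.01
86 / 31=2.77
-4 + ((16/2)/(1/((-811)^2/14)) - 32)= 2630632/7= 375804.57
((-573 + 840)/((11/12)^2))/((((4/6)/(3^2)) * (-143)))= -519048/17303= -30.00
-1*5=-5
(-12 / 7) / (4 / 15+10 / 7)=-90 / 89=-1.01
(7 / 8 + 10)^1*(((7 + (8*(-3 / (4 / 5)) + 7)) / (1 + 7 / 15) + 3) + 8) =87 / 88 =0.99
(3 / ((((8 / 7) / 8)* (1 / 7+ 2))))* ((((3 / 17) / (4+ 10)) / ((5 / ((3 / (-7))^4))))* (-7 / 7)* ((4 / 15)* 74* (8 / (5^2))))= -95904 / 18221875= -0.01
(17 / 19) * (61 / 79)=1037 / 1501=0.69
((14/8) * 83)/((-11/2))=-581/22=-26.41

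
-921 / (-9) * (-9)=-921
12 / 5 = 2.40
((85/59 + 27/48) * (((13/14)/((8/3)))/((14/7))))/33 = 24583/2326016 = 0.01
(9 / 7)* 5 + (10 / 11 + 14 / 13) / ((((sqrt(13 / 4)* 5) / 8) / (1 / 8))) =568* sqrt(13) / 9295 + 45 / 7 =6.65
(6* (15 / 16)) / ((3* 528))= 5 / 1408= 0.00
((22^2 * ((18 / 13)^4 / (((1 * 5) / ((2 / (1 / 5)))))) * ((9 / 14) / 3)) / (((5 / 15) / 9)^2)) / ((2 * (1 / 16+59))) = 32923832832 / 6997445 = 4705.12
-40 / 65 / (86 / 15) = -60 / 559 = -0.11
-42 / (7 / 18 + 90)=-756 / 1627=-0.46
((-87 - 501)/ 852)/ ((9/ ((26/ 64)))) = -637/ 20448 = -0.03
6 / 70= 3 / 35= 0.09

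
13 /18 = 0.72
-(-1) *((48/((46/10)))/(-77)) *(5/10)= -120/1771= -0.07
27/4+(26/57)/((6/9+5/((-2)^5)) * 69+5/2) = 1860901/275196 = 6.76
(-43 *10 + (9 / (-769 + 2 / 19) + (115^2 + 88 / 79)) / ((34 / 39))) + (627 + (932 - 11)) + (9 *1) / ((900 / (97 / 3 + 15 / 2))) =191759073031193 / 11771932200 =16289.52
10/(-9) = -10/9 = -1.11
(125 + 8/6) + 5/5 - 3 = 373/3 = 124.33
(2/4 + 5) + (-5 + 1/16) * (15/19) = 487/304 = 1.60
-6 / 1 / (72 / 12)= -1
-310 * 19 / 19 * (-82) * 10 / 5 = 50840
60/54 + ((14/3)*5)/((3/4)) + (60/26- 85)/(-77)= 299965/9009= 33.30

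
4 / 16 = 1 / 4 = 0.25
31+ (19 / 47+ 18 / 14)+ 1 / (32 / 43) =34.03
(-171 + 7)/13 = -164/13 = -12.62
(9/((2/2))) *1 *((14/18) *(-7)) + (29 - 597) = -617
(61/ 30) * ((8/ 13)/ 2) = 122/ 195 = 0.63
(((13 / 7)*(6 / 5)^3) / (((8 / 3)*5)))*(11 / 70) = 11583 / 306250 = 0.04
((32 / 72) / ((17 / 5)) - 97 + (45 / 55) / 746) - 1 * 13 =-137941483 / 1255518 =-109.87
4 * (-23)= -92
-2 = -2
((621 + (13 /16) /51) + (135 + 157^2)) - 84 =20661949 /816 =25321.02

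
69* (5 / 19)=345 / 19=18.16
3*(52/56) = 39/14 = 2.79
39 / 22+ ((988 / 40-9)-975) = -52664 / 55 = -957.53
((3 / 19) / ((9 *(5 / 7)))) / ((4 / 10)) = 7 / 114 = 0.06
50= 50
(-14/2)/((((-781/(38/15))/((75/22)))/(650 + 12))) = 440230/8591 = 51.24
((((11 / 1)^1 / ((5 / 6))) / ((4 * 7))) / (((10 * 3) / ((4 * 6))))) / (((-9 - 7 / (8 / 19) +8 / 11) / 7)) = -5808 / 54775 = -0.11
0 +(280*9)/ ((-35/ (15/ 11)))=-98.18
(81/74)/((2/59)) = 4779/148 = 32.29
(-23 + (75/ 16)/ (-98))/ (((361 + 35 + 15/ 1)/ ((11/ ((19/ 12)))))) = -0.39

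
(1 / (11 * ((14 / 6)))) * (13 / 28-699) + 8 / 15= -862907 / 32340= -26.68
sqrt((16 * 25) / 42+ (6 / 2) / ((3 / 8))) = 4 * sqrt(483) / 21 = 4.19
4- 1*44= -40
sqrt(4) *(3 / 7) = 6 / 7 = 0.86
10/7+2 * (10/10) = 24/7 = 3.43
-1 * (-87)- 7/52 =4517/52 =86.87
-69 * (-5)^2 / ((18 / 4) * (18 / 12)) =-2300 / 9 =-255.56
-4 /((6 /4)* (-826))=4 /1239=0.00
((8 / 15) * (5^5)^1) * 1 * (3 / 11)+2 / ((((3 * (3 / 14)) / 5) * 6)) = 135770 / 297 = 457.14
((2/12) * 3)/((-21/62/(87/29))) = -31/7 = -4.43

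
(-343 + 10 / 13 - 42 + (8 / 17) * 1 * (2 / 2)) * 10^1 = -848110 / 221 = -3837.60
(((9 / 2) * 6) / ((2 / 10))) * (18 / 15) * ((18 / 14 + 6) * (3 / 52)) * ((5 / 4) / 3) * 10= 103275 / 364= 283.72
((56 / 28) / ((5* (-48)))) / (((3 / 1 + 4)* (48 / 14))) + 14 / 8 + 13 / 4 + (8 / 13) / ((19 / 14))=3879113 / 711360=5.45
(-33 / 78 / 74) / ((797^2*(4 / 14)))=-77 / 2444284232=-0.00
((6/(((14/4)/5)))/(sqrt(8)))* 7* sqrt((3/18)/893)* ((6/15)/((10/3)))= 0.03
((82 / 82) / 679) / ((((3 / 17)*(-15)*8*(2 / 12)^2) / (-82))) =697 / 3395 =0.21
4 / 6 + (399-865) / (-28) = 727 / 42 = 17.31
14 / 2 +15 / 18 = 47 / 6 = 7.83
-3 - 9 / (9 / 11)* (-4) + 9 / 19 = 788 / 19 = 41.47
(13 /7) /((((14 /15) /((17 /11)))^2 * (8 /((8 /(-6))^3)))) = -187850 /124509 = -1.51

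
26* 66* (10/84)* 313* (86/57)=38492740/399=96473.03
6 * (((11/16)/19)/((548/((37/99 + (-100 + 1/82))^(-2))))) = 543690873/13617694806896536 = 0.00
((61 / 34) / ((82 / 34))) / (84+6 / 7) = 427 / 48708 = 0.01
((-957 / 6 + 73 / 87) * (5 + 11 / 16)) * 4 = -2512237 / 696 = -3609.54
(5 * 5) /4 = 25 /4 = 6.25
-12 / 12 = -1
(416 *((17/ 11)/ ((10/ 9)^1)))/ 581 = 1.00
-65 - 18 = -83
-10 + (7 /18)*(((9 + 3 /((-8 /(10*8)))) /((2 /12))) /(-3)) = 19 /3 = 6.33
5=5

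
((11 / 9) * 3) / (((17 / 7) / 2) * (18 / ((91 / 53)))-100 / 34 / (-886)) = 4797247 / 16659492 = 0.29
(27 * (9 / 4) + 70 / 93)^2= 523448641 / 138384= 3782.58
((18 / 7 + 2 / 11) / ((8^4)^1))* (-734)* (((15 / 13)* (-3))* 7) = 875295 / 73216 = 11.95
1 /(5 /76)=76 /5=15.20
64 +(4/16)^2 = 1025/16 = 64.06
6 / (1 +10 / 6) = 9 / 4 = 2.25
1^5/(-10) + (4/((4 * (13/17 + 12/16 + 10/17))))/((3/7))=4331/4290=1.01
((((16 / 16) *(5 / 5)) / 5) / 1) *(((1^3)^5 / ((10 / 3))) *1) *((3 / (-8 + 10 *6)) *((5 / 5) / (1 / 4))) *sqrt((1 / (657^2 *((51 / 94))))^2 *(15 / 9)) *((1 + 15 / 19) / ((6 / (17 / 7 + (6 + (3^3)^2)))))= 242614 *sqrt(15) / 55974084075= 0.00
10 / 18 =5 / 9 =0.56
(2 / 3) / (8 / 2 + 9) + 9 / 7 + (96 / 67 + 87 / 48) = 1341047 / 292656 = 4.58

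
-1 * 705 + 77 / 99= -6338 / 9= -704.22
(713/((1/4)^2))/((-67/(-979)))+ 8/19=212200744/1273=166693.44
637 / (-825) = -637 / 825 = -0.77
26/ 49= 0.53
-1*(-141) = 141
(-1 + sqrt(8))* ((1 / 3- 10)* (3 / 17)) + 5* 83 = 7084 / 17- 58* sqrt(2) / 17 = 411.88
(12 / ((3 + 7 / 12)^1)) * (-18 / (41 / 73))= -107.33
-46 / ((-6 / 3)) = 23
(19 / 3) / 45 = 19 / 135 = 0.14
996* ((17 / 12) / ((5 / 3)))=4233 / 5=846.60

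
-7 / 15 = -0.47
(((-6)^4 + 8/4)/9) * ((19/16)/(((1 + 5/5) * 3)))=12331/432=28.54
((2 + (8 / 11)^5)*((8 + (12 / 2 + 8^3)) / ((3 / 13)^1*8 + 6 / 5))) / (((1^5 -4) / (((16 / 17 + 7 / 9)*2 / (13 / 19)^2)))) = -9845674548700 / 10570904487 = -931.39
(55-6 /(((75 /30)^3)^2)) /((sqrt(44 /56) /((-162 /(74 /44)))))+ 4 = 4-278313084 * sqrt(154) /578125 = -5970.10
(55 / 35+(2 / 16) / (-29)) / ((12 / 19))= 48355 / 19488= 2.48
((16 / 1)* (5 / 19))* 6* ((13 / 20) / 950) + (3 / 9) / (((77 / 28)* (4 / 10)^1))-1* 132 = -39217502 / 297825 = -131.68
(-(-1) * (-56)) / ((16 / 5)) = -35 / 2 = -17.50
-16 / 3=-5.33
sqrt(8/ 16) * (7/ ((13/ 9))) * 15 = 945 * sqrt(2)/ 26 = 51.40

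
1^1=1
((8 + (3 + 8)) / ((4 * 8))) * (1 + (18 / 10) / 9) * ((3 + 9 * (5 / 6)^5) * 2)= 108623 / 11520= 9.43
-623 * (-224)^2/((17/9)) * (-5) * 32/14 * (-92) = -295805583360/17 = -17400328432.94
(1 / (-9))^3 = -1 / 729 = -0.00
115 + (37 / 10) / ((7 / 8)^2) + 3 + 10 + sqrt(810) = 9 * sqrt(10) + 32544 / 245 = 161.29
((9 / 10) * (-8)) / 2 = -18 / 5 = -3.60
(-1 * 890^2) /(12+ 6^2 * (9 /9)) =-198025 /12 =-16502.08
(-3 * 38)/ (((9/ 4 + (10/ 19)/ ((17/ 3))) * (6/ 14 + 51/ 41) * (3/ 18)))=-1761319/ 10090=-174.56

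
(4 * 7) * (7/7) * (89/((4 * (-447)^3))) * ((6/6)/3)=-623/267943869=-0.00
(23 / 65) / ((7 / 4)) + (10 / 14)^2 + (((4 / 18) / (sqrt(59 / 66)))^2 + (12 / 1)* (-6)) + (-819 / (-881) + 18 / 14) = -308501516873 / 4469934105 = -69.02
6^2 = 36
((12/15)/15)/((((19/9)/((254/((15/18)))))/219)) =4005072/2375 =1686.35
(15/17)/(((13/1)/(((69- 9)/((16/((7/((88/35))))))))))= 55125/77792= 0.71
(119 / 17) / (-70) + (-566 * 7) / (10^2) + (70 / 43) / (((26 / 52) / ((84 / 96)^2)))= -640309 / 17200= -37.23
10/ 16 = 5/ 8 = 0.62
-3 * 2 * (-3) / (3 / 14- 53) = -252 / 739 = -0.34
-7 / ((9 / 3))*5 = -35 / 3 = -11.67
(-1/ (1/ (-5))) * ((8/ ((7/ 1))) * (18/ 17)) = 720/ 119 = 6.05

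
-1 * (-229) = 229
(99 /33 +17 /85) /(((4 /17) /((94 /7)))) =6392 /35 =182.63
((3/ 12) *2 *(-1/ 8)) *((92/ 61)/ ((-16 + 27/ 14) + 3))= 161/ 18910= 0.01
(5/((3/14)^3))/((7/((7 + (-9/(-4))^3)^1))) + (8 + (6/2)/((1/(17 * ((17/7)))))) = 2217923/1512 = 1466.88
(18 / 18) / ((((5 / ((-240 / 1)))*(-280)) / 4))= 24 / 35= 0.69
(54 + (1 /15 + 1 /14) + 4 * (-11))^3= 9649992689 /9261000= 1042.00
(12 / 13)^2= 144 / 169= 0.85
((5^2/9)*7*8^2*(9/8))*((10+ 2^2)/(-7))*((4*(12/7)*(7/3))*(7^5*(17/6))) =-6400105600/3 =-2133368533.33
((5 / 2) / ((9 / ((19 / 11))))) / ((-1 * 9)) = -95 / 1782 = -0.05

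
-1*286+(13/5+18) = -265.40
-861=-861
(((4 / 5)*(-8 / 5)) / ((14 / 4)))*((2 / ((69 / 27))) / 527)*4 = -0.00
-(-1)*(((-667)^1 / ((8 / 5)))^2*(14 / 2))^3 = 471920832795365743234375 / 262144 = 1800235110455954525.89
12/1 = 12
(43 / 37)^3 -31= -1490736 / 50653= -29.43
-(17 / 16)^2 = -1.13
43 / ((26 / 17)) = 28.12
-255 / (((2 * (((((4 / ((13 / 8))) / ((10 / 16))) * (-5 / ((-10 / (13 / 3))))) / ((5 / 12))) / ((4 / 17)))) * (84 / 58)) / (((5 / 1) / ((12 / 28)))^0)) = -3625 / 3584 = -1.01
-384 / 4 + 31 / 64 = -6113 / 64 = -95.52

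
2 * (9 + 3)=24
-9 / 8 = -1.12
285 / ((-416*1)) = -285 / 416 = -0.69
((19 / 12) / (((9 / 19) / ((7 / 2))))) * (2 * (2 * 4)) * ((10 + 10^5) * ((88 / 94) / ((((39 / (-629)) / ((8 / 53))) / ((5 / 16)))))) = -34972122862600 / 2623023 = -13332754.94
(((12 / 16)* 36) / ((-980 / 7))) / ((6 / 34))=-153 / 140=-1.09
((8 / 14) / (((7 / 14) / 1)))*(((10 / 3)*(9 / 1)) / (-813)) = -80 / 1897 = -0.04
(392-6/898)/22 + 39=561247/9878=56.82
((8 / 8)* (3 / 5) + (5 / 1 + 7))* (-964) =-60732 / 5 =-12146.40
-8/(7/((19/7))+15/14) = -2128/971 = -2.19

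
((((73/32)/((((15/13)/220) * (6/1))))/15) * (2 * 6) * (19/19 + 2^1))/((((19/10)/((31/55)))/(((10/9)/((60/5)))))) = 29419/6156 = 4.78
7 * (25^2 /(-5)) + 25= -850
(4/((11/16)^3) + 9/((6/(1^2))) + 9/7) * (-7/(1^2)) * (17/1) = -4781845/2662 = -1796.34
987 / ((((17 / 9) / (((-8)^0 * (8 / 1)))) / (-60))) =-4263840 / 17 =-250814.12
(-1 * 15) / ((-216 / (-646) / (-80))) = 3588.89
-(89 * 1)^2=-7921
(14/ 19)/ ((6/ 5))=35/ 57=0.61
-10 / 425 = -2 / 85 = -0.02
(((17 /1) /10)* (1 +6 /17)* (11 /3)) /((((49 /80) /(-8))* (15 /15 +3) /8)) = -32384 /147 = -220.30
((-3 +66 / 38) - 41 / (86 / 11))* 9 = -95697 / 1634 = -58.57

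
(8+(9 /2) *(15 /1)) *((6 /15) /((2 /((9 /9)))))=151 /10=15.10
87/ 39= 29/ 13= 2.23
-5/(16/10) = -25/8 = -3.12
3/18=1/6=0.17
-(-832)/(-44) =-208/11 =-18.91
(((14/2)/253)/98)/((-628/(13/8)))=-13/17795008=-0.00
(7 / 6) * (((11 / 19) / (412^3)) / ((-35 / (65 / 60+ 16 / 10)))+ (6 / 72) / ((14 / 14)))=77510767943 / 797253619200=0.10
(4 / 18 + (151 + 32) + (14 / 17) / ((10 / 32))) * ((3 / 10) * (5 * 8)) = 568724 / 255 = 2230.29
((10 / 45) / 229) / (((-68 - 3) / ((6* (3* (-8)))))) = 32 / 16259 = 0.00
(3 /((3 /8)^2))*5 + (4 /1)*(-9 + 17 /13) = 2960 /39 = 75.90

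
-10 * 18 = -180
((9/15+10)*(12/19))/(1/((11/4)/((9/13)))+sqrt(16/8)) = -1637064/1881095+6502782*sqrt(2)/1881095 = 4.02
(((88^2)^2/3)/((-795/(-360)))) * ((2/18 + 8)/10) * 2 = 35022209024/2385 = 14684364.37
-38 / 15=-2.53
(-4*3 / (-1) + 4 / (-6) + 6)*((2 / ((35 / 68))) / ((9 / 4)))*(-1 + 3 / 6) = -14144 / 945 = -14.97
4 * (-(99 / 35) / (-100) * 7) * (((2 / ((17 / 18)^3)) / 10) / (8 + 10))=32076 / 3070625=0.01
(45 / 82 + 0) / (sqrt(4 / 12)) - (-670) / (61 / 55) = 45 *sqrt(3) / 82 + 36850 / 61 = 605.05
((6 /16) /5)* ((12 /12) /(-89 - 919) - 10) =-10081 /13440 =-0.75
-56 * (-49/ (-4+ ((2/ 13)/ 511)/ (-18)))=-164055528/ 239149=-686.00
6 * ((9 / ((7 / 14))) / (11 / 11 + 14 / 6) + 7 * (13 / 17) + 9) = 10074 / 85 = 118.52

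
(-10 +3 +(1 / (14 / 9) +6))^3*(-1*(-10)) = -625 / 1372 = -0.46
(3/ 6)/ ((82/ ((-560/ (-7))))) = 20/ 41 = 0.49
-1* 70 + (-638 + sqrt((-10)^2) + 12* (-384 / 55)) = -42998 / 55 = -781.78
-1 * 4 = -4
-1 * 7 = -7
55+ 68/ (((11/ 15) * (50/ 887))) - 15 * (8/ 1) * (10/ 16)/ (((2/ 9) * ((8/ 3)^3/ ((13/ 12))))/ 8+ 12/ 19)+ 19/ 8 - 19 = 1616.26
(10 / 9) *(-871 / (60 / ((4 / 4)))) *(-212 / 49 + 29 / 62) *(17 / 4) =173582461 / 656208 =264.52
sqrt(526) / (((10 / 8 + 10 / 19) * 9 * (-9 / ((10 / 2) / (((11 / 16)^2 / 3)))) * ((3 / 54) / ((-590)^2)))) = -13545267200 * sqrt(526) / 9801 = -31696408.80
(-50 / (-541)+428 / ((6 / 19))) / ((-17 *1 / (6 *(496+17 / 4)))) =-239312.38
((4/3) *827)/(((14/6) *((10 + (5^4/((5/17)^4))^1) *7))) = 3308/4093019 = 0.00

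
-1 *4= -4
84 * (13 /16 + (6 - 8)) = -399 /4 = -99.75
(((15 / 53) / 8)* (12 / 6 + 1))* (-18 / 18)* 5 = -225 / 424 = -0.53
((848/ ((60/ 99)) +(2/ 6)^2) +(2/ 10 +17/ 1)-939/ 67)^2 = 17880432132676/ 9090225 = 1966995.55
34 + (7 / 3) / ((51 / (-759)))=-37 / 51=-0.73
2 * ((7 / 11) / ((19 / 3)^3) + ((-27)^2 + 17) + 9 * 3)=116644532 / 75449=1546.01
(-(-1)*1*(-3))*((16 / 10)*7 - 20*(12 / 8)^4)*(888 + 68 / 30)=12025277 / 50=240505.54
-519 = -519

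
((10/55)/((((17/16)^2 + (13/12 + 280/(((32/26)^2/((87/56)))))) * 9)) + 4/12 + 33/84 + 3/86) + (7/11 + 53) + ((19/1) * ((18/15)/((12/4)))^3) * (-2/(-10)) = 75388796966479/1379718532500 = 54.64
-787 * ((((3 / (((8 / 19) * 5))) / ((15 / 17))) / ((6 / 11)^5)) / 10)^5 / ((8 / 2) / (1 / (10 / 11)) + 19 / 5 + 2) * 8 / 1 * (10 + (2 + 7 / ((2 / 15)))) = -18018484.82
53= 53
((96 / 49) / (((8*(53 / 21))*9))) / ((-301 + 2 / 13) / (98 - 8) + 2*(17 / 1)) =4680 / 13307399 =0.00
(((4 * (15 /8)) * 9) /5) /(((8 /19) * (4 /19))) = 9747 /64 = 152.30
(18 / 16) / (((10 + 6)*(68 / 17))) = 9 / 512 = 0.02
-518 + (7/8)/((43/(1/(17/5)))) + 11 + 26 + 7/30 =-42172327/87720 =-480.76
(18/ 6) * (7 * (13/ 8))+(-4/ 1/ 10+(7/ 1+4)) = 1789/ 40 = 44.72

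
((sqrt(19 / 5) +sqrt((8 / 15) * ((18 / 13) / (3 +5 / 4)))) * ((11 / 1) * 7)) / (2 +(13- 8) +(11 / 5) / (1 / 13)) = 308 * sqrt(3315) / 19669 +77 * sqrt(95) / 178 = 5.12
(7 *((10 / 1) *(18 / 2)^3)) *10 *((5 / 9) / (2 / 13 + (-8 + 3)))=-58500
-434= -434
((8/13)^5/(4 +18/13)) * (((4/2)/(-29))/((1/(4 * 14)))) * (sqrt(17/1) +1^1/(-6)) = 131072/12424035-262144 * sqrt(17)/4141345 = -0.25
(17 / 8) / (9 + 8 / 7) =119 / 568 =0.21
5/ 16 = 0.31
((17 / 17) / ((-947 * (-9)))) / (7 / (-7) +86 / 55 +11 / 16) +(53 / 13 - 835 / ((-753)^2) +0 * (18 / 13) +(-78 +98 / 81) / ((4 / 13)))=-245.49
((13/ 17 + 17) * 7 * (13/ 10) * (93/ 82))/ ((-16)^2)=1277913/ 1784320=0.72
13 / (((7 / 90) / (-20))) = -23400 / 7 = -3342.86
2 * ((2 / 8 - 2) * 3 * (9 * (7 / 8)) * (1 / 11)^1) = -1323 / 176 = -7.52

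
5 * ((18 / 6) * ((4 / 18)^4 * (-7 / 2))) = -280 / 2187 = -0.13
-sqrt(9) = -3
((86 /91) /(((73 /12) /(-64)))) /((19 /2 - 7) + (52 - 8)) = -44032 /205933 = -0.21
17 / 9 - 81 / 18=-47 / 18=-2.61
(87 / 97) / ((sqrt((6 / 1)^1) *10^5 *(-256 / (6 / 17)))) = -87 *sqrt(6) / 42214400000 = -0.00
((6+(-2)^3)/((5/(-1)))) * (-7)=-14/5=-2.80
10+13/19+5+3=355/19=18.68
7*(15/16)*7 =735/16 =45.94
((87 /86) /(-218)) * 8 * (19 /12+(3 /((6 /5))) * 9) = -8381 /9374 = -0.89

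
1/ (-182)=-1/ 182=-0.01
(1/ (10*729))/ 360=1/ 2624400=0.00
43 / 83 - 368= -367.48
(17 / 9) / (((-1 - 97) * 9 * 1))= -17 / 7938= -0.00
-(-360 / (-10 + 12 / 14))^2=-1550.39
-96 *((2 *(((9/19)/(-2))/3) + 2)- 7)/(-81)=-6.11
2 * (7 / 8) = 7 / 4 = 1.75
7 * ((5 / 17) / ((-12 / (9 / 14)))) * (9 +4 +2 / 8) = -795 / 544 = -1.46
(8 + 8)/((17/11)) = 176/17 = 10.35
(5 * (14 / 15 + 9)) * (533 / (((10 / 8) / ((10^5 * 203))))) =1289732080000 / 3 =429910693333.33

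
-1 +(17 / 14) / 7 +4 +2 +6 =11.17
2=2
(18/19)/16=9/152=0.06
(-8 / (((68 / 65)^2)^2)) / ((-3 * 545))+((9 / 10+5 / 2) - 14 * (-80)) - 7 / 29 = 142332505088477 / 126724742880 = 1123.16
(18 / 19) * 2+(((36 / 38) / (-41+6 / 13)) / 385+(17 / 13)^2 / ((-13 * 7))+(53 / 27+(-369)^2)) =31137500187170389 / 228675041595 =136164.84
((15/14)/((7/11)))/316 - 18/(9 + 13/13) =-277887/154840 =-1.79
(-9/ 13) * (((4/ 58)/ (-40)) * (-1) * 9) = -81/ 7540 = -0.01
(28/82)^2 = 196/1681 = 0.12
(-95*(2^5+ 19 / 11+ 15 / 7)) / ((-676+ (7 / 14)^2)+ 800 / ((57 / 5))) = 59824920 / 10631467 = 5.63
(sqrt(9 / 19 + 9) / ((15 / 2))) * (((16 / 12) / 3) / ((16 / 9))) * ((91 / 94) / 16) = 91 * sqrt(95) / 142880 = 0.01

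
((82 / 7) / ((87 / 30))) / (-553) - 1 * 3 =-337597 / 112259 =-3.01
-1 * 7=-7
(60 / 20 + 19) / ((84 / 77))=121 / 6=20.17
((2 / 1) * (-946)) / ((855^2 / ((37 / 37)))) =-0.00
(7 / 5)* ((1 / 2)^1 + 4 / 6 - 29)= -1169 / 30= -38.97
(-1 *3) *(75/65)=-45/13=-3.46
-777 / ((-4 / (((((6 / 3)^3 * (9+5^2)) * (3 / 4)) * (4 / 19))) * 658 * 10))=5661 / 4465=1.27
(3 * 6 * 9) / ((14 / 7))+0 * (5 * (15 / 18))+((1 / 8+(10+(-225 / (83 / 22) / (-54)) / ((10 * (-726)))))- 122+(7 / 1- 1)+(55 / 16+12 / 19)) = -51972905 / 2497968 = -20.81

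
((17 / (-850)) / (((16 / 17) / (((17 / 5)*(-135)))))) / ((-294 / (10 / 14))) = -2601 / 109760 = -0.02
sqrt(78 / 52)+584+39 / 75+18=sqrt(6) / 2+15063 / 25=603.74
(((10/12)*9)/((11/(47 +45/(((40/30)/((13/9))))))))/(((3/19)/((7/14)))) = 36385/176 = 206.73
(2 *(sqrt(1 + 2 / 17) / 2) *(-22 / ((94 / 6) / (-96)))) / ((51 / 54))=114048 *sqrt(323) / 13583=150.90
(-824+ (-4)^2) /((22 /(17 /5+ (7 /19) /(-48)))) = -1562369 /12540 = -124.59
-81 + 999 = 918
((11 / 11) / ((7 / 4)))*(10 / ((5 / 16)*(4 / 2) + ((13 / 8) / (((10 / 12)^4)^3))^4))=1136868377216160297393798828125000000 / 8767336311108200527960097482579830269411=0.00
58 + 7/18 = 1051/18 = 58.39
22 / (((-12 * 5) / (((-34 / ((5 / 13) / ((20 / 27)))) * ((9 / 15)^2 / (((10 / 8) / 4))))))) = 155584 / 5625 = 27.66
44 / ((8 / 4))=22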